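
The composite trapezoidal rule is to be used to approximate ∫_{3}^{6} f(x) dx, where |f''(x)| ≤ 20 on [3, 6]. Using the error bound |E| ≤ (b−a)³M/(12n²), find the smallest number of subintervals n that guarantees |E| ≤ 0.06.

Need 540/(12n²) ≤ 0.06.
n² ≥ 540/(12·0.06) = 750 ⇒ n ≥ 27.3861, so the smallest n is 28.

28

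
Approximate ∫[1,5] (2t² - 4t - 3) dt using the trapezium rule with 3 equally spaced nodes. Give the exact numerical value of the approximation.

h = (5 − 1)/2 = 2.
Nodes t₀,…,t₂ = 1, 3, 5.
f(t) = 2t² - 4t - 3: f₀=-5, f₁=3, f₂=27.
(h/2)·[f₀ + 2f₁ + f₂] = 1·(28) = 28.

28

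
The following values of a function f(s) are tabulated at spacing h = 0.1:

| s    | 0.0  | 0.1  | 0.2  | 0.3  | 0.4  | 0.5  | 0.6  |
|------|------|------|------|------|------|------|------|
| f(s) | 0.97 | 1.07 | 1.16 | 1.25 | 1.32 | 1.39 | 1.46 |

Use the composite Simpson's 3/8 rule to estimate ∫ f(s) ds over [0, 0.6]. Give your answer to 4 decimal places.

0.7406

h = 0.1, n = 6.
(3h/8)·[y₀ + 3y₁ + 3y₂ + 2y₃ + 3y₄ + 3y₅ + y₆] = 0.0375·(19.75) = 0.7406.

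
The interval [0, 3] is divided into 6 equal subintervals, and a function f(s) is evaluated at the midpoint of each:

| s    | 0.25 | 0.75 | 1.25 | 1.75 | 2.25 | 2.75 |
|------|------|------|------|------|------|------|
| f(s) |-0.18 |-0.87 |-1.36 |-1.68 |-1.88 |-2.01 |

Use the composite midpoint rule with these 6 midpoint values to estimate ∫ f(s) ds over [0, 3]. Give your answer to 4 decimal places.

h = 0.5, n = 6.
h·[y(m₁) + y(m₂) + y(m₃) + y(m₄) + y(m₅) + y(m₆)] = 0.5·(-7.98) = -3.9900.

-3.9900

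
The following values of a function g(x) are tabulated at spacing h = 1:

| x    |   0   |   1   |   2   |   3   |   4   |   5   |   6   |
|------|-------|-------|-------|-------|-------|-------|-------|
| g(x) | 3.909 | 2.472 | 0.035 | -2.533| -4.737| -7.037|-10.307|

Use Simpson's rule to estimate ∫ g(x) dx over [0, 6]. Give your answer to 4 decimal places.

-14.7313

h = 1, n = 6.
(h/3)·[y₀ + 4y₁ + 2y₂ + 4y₃ + 2y₄ + 4y₅ + y₆] = 0.333333·(-44.194) = -14.7313.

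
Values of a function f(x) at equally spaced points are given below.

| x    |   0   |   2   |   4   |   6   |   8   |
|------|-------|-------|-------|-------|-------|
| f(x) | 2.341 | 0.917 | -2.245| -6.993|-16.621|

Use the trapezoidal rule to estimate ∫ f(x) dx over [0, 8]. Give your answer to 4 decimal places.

-30.9220

h = 2, n = 4.
(h/2)·[y₀ + 2y₁ + 2y₂ + 2y₃ + y₄] = 1·(-30.922) = -30.9220.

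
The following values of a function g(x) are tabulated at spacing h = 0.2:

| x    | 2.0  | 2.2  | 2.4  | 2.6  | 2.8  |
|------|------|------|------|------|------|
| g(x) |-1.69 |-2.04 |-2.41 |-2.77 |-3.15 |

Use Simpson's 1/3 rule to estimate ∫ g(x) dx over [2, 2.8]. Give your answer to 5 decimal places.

h = 0.2, n = 4.
(h/3)·[y₀ + 4y₁ + 2y₂ + 4y₃ + y₄] = 0.066667·(-28.90) = -1.92667.

-1.92667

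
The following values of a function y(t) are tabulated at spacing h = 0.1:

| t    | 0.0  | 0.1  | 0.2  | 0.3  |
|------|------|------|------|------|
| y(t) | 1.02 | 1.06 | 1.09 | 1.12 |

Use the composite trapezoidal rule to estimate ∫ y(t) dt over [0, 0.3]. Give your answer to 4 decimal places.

h = 0.1, n = 3.
(h/2)·[y₀ + 2y₁ + 2y₂ + y₃] = 0.05·(6.44) = 0.3220.

0.3220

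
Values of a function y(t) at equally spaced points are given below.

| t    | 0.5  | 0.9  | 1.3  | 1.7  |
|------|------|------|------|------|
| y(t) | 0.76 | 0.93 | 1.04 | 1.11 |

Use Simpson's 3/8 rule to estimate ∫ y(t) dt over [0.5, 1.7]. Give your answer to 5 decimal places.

h = 0.4, n = 3.
(3h/8)·[y₀ + 3y₁ + 3y₂ + y₃] = 0.15·(7.78) = 1.16700.

1.16700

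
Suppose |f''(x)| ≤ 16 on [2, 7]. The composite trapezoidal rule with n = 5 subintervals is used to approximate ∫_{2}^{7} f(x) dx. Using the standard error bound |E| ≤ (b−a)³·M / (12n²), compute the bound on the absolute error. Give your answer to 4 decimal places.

6.6667

|E| ≤ (5)³·16 / (12·5²) = 2000/300 = 6.6667.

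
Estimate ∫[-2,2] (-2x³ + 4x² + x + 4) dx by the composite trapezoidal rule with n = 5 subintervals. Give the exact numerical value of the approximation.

39.04

h = (2 − (-2))/5 = 0.8.
Nodes x₀,…,x₅ = -2, -1.2, -0.4, 0.4, 1.2, 2.
f(x) = -2x³ + 4x² + x + 4: f₀=34, f₁=12.016, f₂=4.368, f₃=4.912, f₄=7.504, f₅=6.
(h/2)·[f₀ + 2f₁ + 2f₂ + 2f₃ + 2f₄ + f₅] = 0.4·(97.6) = 39.04.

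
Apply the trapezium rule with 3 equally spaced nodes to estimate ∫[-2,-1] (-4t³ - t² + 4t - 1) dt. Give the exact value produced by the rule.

6.375

h = (-1 − (-2))/2 = 0.5.
Nodes t₀,…,t₂ = -2, -1.5, -1.
f(t) = -4t³ - t² + 4t - 1: f₀=19, f₁=4.25, f₂=-2.
(h/2)·[f₀ + 2f₁ + f₂] = 0.25·(25.5) = 6.375.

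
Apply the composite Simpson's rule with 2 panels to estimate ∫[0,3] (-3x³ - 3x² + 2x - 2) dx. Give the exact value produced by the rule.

h = (3 − 0)/2 = 1.5.
Nodes x₀,…,x₂ = 0, 1.5, 3.
f(x) = -3x³ - 3x² + 2x - 2: f₀=-2, f₁=-15.875, f₂=-104.
(h/3)·[f₀ + 4f₁ + f₂] = 0.5·(-169.5) = -84.75.

-84.75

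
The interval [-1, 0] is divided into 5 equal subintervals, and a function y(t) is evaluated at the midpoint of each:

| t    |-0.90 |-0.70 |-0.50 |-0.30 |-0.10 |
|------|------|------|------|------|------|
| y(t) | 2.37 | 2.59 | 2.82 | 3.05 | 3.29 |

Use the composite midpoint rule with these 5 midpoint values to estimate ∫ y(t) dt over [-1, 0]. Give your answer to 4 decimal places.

h = 0.2, n = 5.
h·[y(m₁) + y(m₂) + y(m₃) + y(m₄) + y(m₅)] = 0.2·(14.12) = 2.8240.

2.8240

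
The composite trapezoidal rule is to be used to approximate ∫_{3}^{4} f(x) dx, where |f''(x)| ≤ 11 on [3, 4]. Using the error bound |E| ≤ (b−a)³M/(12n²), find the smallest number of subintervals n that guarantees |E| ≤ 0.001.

Need 11/(12n²) ≤ 0.001.
n² ≥ 11/(12·0.001) = 916.667 ⇒ n ≥ 30.2765, so the smallest n is 31.

31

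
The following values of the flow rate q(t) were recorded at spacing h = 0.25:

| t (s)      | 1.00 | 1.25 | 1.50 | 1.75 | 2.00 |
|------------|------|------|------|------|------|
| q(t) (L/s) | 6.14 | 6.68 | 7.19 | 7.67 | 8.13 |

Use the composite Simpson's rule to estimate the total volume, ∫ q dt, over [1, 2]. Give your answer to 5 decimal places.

7.17083

h = 0.25, n = 4.
(h/3)·[y₀ + 4y₁ + 2y₂ + 4y₃ + y₄] = 0.083333·(86.05) = 7.17083.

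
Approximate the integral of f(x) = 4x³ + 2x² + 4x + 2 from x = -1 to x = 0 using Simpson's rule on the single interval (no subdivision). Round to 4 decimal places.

-0.3333

S = (b−a)/6 · [f(-1) + 4f(-0.5) + f(0)] = 0.166667·[(-4) + 4·0 + 2] = -0.3333.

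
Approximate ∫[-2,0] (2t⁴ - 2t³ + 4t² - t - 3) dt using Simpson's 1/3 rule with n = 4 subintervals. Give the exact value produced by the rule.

27.5

h = (0 − (-2))/4 = 0.5.
Nodes t₀,…,t₄ = -2, -1.5, -1, -0.5, 0.
f(t) = 2t⁴ - 2t³ + 4t² - t - 3: f₀=63, f₁=24.375, f₂=6, f₃=-1.125, f₄=-3.
(h/3)·[f₀ + 4f₁ + 2f₂ + 4f₃ + f₄] = 0.166667·(165) = 27.5.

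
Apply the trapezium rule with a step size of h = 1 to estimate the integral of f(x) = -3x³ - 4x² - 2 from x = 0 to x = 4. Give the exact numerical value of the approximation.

-300

h = (4 − 0)/4 = 1.
Nodes x₀,…,x₄ = 0, 1, 2, 3, 4.
f(x) = -3x³ - 4x² - 2: f₀=-2, f₁=-9, f₂=-42, f₃=-119, f₄=-258.
(h/2)·[f₀ + 2f₁ + 2f₂ + 2f₃ + f₄] = 0.5·(-600) = -300.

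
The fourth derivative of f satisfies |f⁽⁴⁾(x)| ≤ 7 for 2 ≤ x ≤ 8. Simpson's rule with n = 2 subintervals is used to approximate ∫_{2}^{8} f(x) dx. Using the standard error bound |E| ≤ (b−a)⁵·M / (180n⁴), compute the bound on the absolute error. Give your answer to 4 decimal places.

18.9000

|E| ≤ (6)⁵·7 / (180·2⁴) = 54432/2880 = 18.9000.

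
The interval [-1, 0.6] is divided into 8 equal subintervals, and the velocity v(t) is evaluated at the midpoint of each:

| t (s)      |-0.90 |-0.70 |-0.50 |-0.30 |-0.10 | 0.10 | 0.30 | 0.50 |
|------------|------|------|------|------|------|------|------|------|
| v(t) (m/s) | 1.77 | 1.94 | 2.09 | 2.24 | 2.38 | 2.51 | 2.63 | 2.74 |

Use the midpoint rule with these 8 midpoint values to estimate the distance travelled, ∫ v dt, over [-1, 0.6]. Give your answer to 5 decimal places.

3.66000

h = 0.2, n = 8.
h·[y(m₁) + y(m₂) + y(m₃) + y(m₄) + y(m₅) + y(m₆) + y(m₇) + y(m₈)] = 0.2·(18.30) = 3.66000.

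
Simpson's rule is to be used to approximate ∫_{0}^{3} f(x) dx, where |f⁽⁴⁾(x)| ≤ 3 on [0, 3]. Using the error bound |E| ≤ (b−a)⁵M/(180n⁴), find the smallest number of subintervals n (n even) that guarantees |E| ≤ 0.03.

Need 729/(180n⁴) ≤ 0.03.
n⁴ ≥ 729/(180·0.03) = 135 ⇒ n ≥ 3.4087, so the smallest even n is 4. (n must be even for Simpson's rule.)

4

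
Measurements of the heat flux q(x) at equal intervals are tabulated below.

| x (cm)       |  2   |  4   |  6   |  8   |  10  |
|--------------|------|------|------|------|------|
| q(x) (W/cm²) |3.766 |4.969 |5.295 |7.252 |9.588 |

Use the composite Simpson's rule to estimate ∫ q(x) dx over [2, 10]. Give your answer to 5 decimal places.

48.55200

h = 2, n = 4.
(h/3)·[y₀ + 4y₁ + 2y₂ + 4y₃ + y₄] = 0.666667·(72.828) = 48.55200.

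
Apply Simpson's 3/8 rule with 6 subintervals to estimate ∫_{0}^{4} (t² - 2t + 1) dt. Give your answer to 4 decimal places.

9.3333

h = (4 − 0)/6 = 0.666667.
Nodes t₀,…,t₆ = 0, 0.666667, 1.333333, 2, 2.666667, 3.333333, 4.
f(t) = t² - 2t + 1: f₀=1, f₁=0.111111, f₂=0.111111, f₃=1, f₄=2.777778, f₅=5.444444, f₆=9.
(3h/8)·[f₀ + 3f₁ + 3f₂ + 2f₃ + 3f₄ + 3f₅ + f₆] = 0.25·(37.333333) = 9.3333.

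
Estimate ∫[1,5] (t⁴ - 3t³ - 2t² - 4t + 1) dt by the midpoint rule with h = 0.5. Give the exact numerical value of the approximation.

h = (5 − 1)/8 = 0.5.
Midpoints m₁,…,m₈ = 1.25, 1.75, 2.25, 2.75, 3.25, 3.75, 4.25, 4.75.
f(m₁)=-10.54296875, f(m₂)=-18.82421875, f(m₃)=-26.66796875, f(m₄)=-30.32421875, f(m₅)=-24.54296875, f(m₆)=-2.57421875, f(m₇)=43.83203125, f(m₈)=124.42578125.
h·[f(m₁) + f(m₂) + f(m₃) + f(m₄) + f(m₅) + f(m₆) + f(m₇) + f(m₈)] = 0.5·(54.78125) = 27.390625.

27.390625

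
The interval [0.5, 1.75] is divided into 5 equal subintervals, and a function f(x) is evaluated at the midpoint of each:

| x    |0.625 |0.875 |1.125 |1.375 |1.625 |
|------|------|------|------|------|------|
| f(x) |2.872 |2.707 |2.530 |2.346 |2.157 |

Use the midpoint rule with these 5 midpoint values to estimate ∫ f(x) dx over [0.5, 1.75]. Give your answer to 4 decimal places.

3.1530

h = 0.25, n = 5.
h·[y(m₁) + y(m₂) + y(m₃) + y(m₄) + y(m₅)] = 0.25·(12.612) = 3.1530.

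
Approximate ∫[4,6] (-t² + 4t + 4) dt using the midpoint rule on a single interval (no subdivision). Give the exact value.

-2

M = (b−a)·f(5) = 2·(-1) = -2.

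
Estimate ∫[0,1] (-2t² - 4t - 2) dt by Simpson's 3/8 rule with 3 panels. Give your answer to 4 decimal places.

h = (1 − 0)/3 = 0.333333.
Nodes t₀,…,t₃ = 0, 0.333333, 0.666667, 1.
f(t) = -2t² - 4t - 2: f₀=-2, f₁=-3.555556, f₂=-5.555556, f₃=-8.
(3h/8)·[f₀ + 3f₁ + 3f₂ + f₃] = 0.125·(-37.333333) = -4.6667.

-4.6667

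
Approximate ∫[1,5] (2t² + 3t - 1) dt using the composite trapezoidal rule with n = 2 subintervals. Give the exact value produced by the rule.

120

h = (5 − 1)/2 = 2.
Nodes t₀,…,t₂ = 1, 3, 5.
f(t) = 2t² + 3t - 1: f₀=4, f₁=26, f₂=64.
(h/2)·[f₀ + 2f₁ + f₂] = 1·(120) = 120.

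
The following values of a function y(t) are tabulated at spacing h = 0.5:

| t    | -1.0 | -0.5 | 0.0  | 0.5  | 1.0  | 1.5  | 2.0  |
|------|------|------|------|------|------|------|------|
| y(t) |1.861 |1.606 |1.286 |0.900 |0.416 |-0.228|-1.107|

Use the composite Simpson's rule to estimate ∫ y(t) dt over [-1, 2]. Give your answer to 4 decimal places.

2.2117

h = 0.5, n = 6.
(h/3)·[y₀ + 4y₁ + 2y₂ + 4y₃ + 2y₄ + 4y₅ + y₆] = 0.166667·(13.270) = 2.2117.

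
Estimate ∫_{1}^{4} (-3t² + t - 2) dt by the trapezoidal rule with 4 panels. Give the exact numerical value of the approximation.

h = (4 − 1)/4 = 0.75.
Nodes t₀,…,t₄ = 1, 1.75, 2.5, 3.25, 4.
f(t) = -3t² + t - 2: f₀=-4, f₁=-9.4375, f₂=-18.25, f₃=-30.4375, f₄=-46.
(h/2)·[f₀ + 2f₁ + 2f₂ + 2f₃ + f₄] = 0.375·(-166.25) = -62.34375.

-62.34375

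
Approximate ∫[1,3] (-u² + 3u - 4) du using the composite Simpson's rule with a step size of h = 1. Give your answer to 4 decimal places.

-4.6667

h = (3 − 1)/2 = 1.
Nodes u₀,…,u₂ = 1, 2, 3.
f(u) = -u² + 3u - 4: f₀=-2, f₁=-2, f₂=-4.
(h/3)·[f₀ + 4f₁ + f₂] = 0.333333·(-14) = -4.6667.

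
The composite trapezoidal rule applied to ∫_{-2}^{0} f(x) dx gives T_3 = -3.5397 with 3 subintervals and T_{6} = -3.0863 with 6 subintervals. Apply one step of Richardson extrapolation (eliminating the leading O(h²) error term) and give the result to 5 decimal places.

-2.93517

R = (4·T_{6} − T_3) / 3 = (4·(-3.0863) − (-3.5397))/3 = (-8.8055)/3 = -2.93517.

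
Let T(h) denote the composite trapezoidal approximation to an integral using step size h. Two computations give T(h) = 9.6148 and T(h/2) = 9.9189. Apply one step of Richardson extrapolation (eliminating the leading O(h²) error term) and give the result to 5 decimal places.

10.02027

R = (4·T(h/2) − T(h)) / 3 = (4·9.9189 − 9.6148)/3 = (30.0608)/3 = 10.02027.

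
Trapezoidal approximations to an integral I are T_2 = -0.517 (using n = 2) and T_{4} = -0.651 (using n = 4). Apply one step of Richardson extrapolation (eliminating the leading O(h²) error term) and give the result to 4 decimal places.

-0.6957

R = (4·T_{4} − T_2) / 3 = (4·(-0.651) − (-0.517))/3 = (-2.087)/3 = -0.6957.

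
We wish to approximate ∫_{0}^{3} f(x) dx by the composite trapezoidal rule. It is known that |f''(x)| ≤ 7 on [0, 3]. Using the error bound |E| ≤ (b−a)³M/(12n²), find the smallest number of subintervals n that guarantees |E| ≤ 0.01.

40

Need 189/(12n²) ≤ 0.01.
n² ≥ 189/(12·0.01) = 1575 ⇒ n ≥ 39.6863, so the smallest n is 40.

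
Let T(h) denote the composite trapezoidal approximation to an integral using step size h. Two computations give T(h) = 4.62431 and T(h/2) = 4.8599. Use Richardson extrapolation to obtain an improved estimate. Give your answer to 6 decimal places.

R = (4·T(h/2) − T(h)) / 3 = (4·4.8599 − 4.62431)/3 = (14.81529)/3 = 4.938430.

4.938430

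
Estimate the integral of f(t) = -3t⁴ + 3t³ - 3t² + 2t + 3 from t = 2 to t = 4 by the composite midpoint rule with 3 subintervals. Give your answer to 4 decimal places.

h = (4 − 2)/3 = 0.666667.
Midpoints m₁,…,m₃ = 2.333333, 3, 3.666667.
f(m₁)=-59.481481, f(m₂)=-180, f(m₃)=-424.370370.
h·[f(m₁) + f(m₂) + f(m₃)] = 0.666667·(-663.851852) = -442.5679.

-442.5679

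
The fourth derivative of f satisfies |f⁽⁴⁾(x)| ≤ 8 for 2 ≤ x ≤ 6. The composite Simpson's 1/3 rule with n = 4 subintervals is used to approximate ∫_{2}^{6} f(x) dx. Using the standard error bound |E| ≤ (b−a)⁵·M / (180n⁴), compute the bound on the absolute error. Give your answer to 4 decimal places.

0.1778

|E| ≤ (4)⁵·8 / (180·4⁴) = 8192/46080 = 0.1778.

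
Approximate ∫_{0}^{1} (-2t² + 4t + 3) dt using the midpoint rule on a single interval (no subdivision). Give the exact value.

4.5

M = (b−a)·f(0.5) = 1·(4.5) = 4.5.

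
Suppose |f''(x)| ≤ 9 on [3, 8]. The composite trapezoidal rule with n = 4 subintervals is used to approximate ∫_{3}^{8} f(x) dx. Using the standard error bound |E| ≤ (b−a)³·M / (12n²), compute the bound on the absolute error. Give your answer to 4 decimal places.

5.8594

|E| ≤ (5)³·9 / (12·4²) = 1125/192 = 5.8594.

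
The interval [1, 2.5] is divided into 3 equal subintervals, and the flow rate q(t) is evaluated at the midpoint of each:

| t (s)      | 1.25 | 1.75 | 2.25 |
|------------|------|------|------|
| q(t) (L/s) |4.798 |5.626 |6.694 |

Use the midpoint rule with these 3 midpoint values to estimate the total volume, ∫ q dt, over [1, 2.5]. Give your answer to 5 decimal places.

h = 0.5, n = 3.
h·[y(m₁) + y(m₂) + y(m₃)] = 0.5·(17.118) = 8.55900.

8.55900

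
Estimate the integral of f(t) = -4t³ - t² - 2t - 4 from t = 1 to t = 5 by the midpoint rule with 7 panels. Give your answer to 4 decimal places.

-701.3061

h = (5 − 1)/7 = 0.571429.
Midpoints m₁,…,m₇ = 1.285714, 1.857143, 2.428571, 3, 3.571429, 4.142857, 4.714286.
f(m₁)=-16.725948, f(m₂)=-36.784257, f(m₃)=-72.049563, f(m₄)=-127, f(m₅)=-206.113703, f(m₆)=-313.868805, f(m₇)=-454.743440.
h·[f(m₁) + f(m₂) + f(m₃) + f(m₄) + f(m₅) + f(m₆) + f(m₇)] = 0.571429·(-1227.285714) = -701.3061.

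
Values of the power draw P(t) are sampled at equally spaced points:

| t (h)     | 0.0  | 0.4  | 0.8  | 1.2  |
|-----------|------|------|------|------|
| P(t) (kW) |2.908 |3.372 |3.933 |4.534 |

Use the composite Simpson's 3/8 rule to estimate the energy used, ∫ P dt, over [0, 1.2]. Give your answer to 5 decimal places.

h = 0.4, n = 3.
(3h/8)·[y₀ + 3y₁ + 3y₂ + y₃] = 0.15·(29.357) = 4.40355.

4.40355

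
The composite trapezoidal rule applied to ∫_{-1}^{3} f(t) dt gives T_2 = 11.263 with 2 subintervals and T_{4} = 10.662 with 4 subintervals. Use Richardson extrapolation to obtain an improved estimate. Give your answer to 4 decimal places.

10.4617

R = (4·T_{4} − T_2) / 3 = (4·10.662 − 11.263)/3 = (31.385)/3 = 10.4617.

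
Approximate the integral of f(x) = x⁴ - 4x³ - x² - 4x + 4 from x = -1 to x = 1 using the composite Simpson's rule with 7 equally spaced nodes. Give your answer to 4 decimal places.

h = (1 − (-1))/6 = 0.333333.
Nodes x₀,…,x₆ = -1, -0.666667, -0.333333, 0, 0.333333, 0.666667, 1.
f(x) = x⁴ - 4x³ - x² - 4x + 4: f₀=12, f₁=7.604938, f₂=5.382716, f₃=4, f₄=2.419753, f₅=-0.098765, f₆=-4.
(h/3)·[f₀ + 4f₁ + 2f₂ + 4f₃ + 2f₄ + 4f₅ + f₆] = 0.111111·(69.629630) = 7.7366.

7.7366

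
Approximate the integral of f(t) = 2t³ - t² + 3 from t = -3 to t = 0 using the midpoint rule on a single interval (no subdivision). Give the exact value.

-18

M = (b−a)·f(-1.5) = 3·(-6) = -18.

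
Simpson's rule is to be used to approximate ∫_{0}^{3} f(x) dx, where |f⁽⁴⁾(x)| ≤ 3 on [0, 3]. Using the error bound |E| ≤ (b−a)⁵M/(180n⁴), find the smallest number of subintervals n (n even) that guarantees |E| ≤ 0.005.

Need 729/(180n⁴) ≤ 0.005.
n⁴ ≥ 729/(180·0.005) = 810 ⇒ n ≥ 5.3348, so the smallest even n is 6. (n must be even for Simpson's rule.)

6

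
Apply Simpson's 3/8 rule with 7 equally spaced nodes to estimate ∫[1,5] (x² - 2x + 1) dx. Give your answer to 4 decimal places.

h = (5 − 1)/6 = 0.666667.
Nodes x₀,…,x₆ = 1, 1.666667, 2.333333, 3, 3.666667, 4.333333, 5.
f(x) = x² - 2x + 1: f₀=0, f₁=0.444444, f₂=1.777778, f₃=4, f₄=7.111111, f₅=11.111111, f₆=16.
(3h/8)·[f₀ + 3f₁ + 3f₂ + 2f₃ + 3f₄ + 3f₅ + f₆] = 0.25·(85.333333) = 21.3333.

21.3333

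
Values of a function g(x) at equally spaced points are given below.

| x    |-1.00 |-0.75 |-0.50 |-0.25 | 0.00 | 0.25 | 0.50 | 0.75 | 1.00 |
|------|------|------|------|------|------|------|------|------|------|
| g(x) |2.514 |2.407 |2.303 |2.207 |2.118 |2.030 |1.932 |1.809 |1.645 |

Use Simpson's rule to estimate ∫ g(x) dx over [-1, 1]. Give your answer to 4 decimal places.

h = 0.25, n = 8.
(h/3)·[y₀ + 4y₁ + 2y₂ + 4y₃ + 2y₄ + 4y₅ + 2y₆ + 4y₇ + y₈] = 0.083333·(50.677) = 4.2231.

4.2231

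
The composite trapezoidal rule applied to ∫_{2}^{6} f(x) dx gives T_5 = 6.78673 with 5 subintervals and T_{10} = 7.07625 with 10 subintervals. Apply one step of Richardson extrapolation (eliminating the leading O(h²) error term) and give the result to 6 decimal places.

R = (4·T_{10} − T_5) / 3 = (4·7.07625 − 6.78673)/3 = (21.51827)/3 = 7.172757.

7.172757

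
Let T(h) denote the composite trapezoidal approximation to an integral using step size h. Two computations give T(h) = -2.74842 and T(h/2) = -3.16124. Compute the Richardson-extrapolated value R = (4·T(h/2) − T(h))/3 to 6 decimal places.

R = (4·T(h/2) − T(h)) / 3 = (4·(-3.16124) − (-2.74842))/3 = (-9.89654)/3 = -3.298847.

-3.298847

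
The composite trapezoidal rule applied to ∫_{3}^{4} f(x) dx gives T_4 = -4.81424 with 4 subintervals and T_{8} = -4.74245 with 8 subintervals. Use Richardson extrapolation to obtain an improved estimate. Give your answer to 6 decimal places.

R = (4·T_{8} − T_4) / 3 = (4·(-4.74245) − (-4.81424))/3 = (-14.15556)/3 = -4.718520.

-4.718520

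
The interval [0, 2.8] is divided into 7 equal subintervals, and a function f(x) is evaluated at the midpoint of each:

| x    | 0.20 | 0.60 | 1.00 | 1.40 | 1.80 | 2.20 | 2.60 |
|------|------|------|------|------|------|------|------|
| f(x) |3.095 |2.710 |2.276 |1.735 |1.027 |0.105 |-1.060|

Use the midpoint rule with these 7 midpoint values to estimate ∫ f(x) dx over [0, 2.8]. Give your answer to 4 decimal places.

h = 0.4, n = 7.
h·[y(m₁) + y(m₂) + y(m₃) + y(m₄) + y(m₅) + y(m₆) + y(m₇)] = 0.4·(9.888) = 3.9552.

3.9552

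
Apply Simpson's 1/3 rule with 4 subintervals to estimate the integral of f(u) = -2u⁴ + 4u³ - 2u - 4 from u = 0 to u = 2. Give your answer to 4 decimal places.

-8.8333

h = (2 − 0)/4 = 0.5.
Nodes u₀,…,u₄ = 0, 0.5, 1, 1.5, 2.
f(u) = -2u⁴ + 4u³ - 2u - 4: f₀=-4, f₁=-4.625, f₂=-4, f₃=-3.625, f₄=-8.
(h/3)·[f₀ + 4f₁ + 2f₂ + 4f₃ + f₄] = 0.166667·(-53) = -8.8333.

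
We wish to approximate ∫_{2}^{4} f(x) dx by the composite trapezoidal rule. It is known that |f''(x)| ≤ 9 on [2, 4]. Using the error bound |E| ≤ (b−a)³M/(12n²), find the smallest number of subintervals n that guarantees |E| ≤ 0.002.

55

Need 72/(12n²) ≤ 0.002.
n² ≥ 72/(12·0.002) = 3000 ⇒ n ≥ 54.7723, so the smallest n is 55.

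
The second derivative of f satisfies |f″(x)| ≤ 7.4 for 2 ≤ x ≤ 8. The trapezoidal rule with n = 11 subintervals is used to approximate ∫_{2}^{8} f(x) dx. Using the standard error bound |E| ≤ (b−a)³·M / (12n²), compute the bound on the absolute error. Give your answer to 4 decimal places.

|E| ≤ (6)³·7.4 / (12·11²) = 1598.4/1452 = 1.1008.

1.1008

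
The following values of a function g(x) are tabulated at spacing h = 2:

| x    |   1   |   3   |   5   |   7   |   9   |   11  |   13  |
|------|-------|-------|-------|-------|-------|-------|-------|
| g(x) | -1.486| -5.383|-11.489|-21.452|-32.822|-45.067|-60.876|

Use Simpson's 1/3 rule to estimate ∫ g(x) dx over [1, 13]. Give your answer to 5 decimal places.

-292.39467

h = 2, n = 6.
(h/3)·[y₀ + 4y₁ + 2y₂ + 4y₃ + 2y₄ + 4y₅ + y₆] = 0.666667·(-438.592) = -292.39467.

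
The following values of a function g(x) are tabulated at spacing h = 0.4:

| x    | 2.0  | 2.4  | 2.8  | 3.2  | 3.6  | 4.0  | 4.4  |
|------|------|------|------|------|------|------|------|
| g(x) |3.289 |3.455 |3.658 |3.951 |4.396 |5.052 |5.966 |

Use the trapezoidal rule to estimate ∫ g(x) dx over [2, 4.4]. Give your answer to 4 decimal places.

10.0558

h = 0.4, n = 6.
(h/2)·[y₀ + 2y₁ + 2y₂ + 2y₃ + 2y₄ + 2y₅ + y₆] = 0.2·(50.279) = 10.0558.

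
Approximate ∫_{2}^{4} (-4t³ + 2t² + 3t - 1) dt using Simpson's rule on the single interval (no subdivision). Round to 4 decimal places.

-186.6667

S = (b−a)/6 · [f(2) + 4f(3) + f(4)] = 0.333333·[(-19) + 4·(-82) + (-213)] = -186.6667.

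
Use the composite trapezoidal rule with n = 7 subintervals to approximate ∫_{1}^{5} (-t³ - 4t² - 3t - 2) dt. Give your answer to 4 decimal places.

-368.1633

h = (5 − 1)/7 = 0.571429.
Nodes t₀,…,t₇ = 1, 1.571429, 2.142857, 2.714286, 3.285714, 3.857143, 4.428571, 5.
f(t) = -t³ - 4t² - 3t - 2: f₀=-10, f₁=-20.472303, f₂=-36.635569, f₃=-59.609329, f₄=-90.513120, f₅=-130.466472, f₆=-180.588921, f₇=-242.
(h/2)·[f₀ + 2f₁ + 2f₂ + 2f₃ + 2f₄ + 2f₅ + 2f₆ + f₇] = 0.285714·(-1288.571429) = -368.1633.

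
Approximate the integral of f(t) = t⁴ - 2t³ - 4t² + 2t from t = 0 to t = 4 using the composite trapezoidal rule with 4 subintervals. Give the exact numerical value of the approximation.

18

h = (4 − 0)/4 = 1.
Nodes t₀,…,t₄ = 0, 1, 2, 3, 4.
f(t) = t⁴ - 2t³ - 4t² + 2t: f₀=0, f₁=-3, f₂=-12, f₃=-3, f₄=72.
(h/2)·[f₀ + 2f₁ + 2f₂ + 2f₃ + f₄] = 0.5·(36) = 18.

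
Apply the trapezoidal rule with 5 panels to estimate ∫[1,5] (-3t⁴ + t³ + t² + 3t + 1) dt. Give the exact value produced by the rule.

-1711.99616

h = (5 − 1)/5 = 0.8.
Nodes t₀,…,t₅ = 1, 1.8, 2.6, 3.4, 4.2, 5.
f(t) = -3t⁴ + t³ + t² + 3t + 1: f₀=3, f₁=-16.0208, f₂=-103.9568, f₃=-338.8368, f₄=-828.1808, f₅=-1709.
(h/2)·[f₀ + 2f₁ + 2f₂ + 2f₃ + 2f₄ + f₅] = 0.4·(-4279.9904) = -1711.99616.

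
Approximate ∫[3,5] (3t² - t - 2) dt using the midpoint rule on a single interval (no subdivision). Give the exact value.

M = (b−a)·f(4) = 2·(42) = 84.

84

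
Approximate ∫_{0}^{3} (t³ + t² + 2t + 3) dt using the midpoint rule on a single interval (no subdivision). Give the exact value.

M = (b−a)·f(1.5) = 3·(11.625) = 34.875.

34.875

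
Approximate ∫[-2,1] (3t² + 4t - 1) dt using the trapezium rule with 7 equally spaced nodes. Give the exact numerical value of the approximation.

0.375

h = (1 − (-2))/6 = 0.5.
Nodes t₀,…,t₆ = -2, -1.5, -1, -0.5, 0, 0.5, 1.
f(t) = 3t² + 4t - 1: f₀=3, f₁=-0.25, f₂=-2, f₃=-2.25, f₄=-1, f₅=1.75, f₆=6.
(h/2)·[f₀ + 2f₁ + 2f₂ + 2f₃ + 2f₄ + 2f₅ + f₆] = 0.25·(1.5) = 0.375.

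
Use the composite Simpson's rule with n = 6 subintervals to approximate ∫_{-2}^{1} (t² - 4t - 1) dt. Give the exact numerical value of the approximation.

h = (1 − (-2))/6 = 0.5.
Nodes t₀,…,t₆ = -2, -1.5, -1, -0.5, 0, 0.5, 1.
f(t) = t² - 4t - 1: f₀=11, f₁=7.25, f₂=4, f₃=1.25, f₄=-1, f₅=-2.75, f₆=-4.
(h/3)·[f₀ + 4f₁ + 2f₂ + 4f₃ + 2f₄ + 4f₅ + f₆] = 0.166667·(36) = 6.

6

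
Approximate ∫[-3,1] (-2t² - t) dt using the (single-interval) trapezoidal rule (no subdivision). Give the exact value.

-36

T = (b−a)/2 · [f(-3) + f(1)] = 2·[(-15) + (-3)] = -36.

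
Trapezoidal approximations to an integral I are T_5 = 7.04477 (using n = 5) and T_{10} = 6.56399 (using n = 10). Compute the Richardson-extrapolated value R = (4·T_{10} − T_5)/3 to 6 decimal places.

R = (4·T_{10} − T_5) / 3 = (4·6.56399 − 7.04477)/3 = (19.21119)/3 = 6.403730.

6.403730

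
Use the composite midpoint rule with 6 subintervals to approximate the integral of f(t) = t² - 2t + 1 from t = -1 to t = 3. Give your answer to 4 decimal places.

5.1852

h = (3 − (-1))/6 = 0.666667.
Midpoints m₁,…,m₆ = -0.666667, 0, 0.666667, 1.333333, 2, 2.666667.
f(m₁)=2.777778, f(m₂)=1, f(m₃)=0.111111, f(m₄)=0.111111, f(m₅)=1, f(m₆)=2.777778.
h·[f(m₁) + f(m₂) + f(m₃) + f(m₄) + f(m₅) + f(m₆)] = 0.666667·(7.777778) = 5.1852.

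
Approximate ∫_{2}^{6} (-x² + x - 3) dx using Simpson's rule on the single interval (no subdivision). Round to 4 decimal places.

S = (b−a)/6 · [f(2) + 4f(4) + f(6)] = 0.666667·[(-5) + 4·(-15) + (-33)] = -65.3333.

-65.3333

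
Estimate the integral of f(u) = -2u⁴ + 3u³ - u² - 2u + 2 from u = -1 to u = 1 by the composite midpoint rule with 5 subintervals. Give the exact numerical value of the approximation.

h = (1 − (-1))/5 = 0.4.
Midpoints m₁,…,m₅ = -0.8, -0.4, 0, 0.4, 0.8.
f(m₁)=0.6048, f(m₂)=2.3968, f(m₃)=2, f(m₄)=1.1808, f(m₅)=0.4768.
h·[f(m₁) + f(m₂) + f(m₃) + f(m₄) + f(m₅)] = 0.4·(6.6592) = 2.66368.

2.66368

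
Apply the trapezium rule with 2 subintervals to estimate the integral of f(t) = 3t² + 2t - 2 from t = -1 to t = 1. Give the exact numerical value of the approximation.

h = (1 − (-1))/2 = 1.
Nodes t₀,…,t₂ = -1, 0, 1.
f(t) = 3t² + 2t - 2: f₀=-1, f₁=-2, f₂=3.
(h/2)·[f₀ + 2f₁ + f₂] = 0.5·(-2) = -1.

-1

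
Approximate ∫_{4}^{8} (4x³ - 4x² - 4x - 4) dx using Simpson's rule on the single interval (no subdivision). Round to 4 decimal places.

S = (b−a)/6 · [f(4) + 4f(6) + f(8)] = 0.666667·[172 + 4·692 + 1756] = 3130.6667.

3130.6667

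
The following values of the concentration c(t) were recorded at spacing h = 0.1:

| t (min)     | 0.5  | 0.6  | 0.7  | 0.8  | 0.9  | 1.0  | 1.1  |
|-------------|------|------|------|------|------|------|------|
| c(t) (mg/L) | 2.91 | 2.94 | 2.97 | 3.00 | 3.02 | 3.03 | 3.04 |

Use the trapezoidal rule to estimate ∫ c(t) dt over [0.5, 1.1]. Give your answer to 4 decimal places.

1.7935

h = 0.1, n = 6.
(h/2)·[y₀ + 2y₁ + 2y₂ + 2y₃ + 2y₄ + 2y₅ + y₆] = 0.05·(35.87) = 1.7935.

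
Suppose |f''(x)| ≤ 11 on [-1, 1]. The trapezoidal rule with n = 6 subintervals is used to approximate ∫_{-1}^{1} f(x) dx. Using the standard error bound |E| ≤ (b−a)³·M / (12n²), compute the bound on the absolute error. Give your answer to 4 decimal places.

|E| ≤ (2)³·11 / (12·6²) = 88/432 = 0.2037.

0.2037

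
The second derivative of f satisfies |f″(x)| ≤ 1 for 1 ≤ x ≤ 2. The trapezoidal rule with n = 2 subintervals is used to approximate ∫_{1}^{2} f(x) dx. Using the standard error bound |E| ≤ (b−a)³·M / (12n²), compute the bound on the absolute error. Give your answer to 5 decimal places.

|E| ≤ (1)³·1 / (12·2²) = 1/48 = 0.02083.

0.02083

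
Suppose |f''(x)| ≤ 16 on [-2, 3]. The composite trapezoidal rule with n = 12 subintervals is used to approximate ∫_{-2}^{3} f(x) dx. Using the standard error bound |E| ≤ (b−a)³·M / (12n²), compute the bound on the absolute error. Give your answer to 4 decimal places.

1.1574

|E| ≤ (5)³·16 / (12·12²) = 2000/1728 = 1.1574.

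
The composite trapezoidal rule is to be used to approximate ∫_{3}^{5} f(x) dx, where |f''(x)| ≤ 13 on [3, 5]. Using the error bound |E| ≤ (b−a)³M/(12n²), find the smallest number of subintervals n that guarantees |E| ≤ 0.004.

Need 104/(12n²) ≤ 0.004.
n² ≥ 104/(12·0.004) = 2166.67 ⇒ n ≥ 46.5475, so the smallest n is 47.

47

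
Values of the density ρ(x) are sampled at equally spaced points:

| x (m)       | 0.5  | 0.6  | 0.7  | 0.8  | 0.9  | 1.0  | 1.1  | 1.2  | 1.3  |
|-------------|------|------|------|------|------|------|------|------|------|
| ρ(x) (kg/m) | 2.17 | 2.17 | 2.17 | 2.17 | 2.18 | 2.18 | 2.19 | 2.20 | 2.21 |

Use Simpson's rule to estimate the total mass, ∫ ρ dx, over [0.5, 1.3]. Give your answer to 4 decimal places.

1.7447

h = 0.1, n = 8.
(h/3)·[y₀ + 4y₁ + 2y₂ + 4y₃ + 2y₄ + 4y₅ + 2y₆ + 4y₇ + y₈] = 0.033333·(52.34) = 1.7447.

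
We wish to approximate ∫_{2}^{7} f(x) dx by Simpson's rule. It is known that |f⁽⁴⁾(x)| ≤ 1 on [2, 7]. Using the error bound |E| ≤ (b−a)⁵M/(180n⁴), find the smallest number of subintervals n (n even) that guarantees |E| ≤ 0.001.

12

Need 3125/(180n⁴) ≤ 0.001.
n⁴ ≥ 3125/(180·0.001) = 17361.1 ⇒ n ≥ 11.4787, so the smallest even n is 12. (n must be even for Simpson's rule.)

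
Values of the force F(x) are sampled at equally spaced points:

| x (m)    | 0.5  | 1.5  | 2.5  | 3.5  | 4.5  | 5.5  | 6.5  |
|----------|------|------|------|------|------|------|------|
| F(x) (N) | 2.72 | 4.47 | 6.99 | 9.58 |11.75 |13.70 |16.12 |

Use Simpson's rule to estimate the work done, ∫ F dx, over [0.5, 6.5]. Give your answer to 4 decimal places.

55.7733

h = 1, n = 6.
(h/3)·[y₀ + 4y₁ + 2y₂ + 4y₃ + 2y₄ + 4y₅ + y₆] = 0.333333·(167.32) = 55.7733.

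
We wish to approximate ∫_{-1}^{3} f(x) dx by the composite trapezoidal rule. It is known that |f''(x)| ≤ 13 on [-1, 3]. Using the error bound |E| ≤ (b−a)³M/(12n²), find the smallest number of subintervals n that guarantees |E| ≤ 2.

6

Need 832/(12n²) ≤ 2.
n² ≥ 832/(12·2) = 34.6667 ⇒ n ≥ 5.8878, so the smallest n is 6.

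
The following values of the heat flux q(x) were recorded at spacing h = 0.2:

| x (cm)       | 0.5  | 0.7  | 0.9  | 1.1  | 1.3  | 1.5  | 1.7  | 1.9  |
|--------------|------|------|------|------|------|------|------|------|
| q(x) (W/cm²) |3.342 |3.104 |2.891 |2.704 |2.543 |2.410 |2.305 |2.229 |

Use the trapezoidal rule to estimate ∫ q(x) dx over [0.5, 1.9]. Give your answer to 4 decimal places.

h = 0.2, n = 7.
(h/2)·[y₀ + 2y₁ + 2y₂ + 2y₃ + 2y₄ + 2y₅ + 2y₆ + y₇] = 0.1·(37.485) = 3.7485.

3.7485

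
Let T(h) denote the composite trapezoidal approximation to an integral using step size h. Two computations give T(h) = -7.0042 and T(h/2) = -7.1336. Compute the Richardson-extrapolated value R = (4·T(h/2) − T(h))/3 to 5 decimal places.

R = (4·T(h/2) − T(h)) / 3 = (4·(-7.1336) − (-7.0042))/3 = (-21.5302)/3 = -7.17673.

-7.17673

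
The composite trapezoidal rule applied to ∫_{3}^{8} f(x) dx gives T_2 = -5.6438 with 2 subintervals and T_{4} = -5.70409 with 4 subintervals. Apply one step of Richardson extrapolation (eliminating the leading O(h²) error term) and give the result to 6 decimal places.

R = (4·T_{4} − T_2) / 3 = (4·(-5.70409) − (-5.6438))/3 = (-17.17256)/3 = -5.724187.

-5.724187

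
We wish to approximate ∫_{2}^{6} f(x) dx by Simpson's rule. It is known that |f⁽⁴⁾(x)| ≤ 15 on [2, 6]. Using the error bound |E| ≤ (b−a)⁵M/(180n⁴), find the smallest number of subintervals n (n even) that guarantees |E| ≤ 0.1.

6

Need 15360/(180n⁴) ≤ 0.1.
n⁴ ≥ 15360/(180·0.1) = 853.333 ⇒ n ≥ 5.4048, so the smallest even n is 6. (n must be even for Simpson's rule.)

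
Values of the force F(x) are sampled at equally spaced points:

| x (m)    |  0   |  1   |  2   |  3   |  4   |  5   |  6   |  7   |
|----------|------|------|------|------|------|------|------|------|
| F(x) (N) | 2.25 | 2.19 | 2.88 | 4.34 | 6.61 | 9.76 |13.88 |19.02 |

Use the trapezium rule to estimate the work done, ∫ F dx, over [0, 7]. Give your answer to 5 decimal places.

h = 1, n = 7.
(h/2)·[y₀ + 2y₁ + 2y₂ + 2y₃ + 2y₄ + 2y₅ + 2y₆ + y₇] = 0.5·(100.59) = 50.29500.

50.29500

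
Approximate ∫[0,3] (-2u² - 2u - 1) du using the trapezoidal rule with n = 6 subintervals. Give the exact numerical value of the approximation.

h = (3 − 0)/6 = 0.5.
Nodes u₀,…,u₆ = 0, 0.5, 1, 1.5, 2, 2.5, 3.
f(u) = -2u² - 2u - 1: f₀=-1, f₁=-2.5, f₂=-5, f₃=-8.5, f₄=-13, f₅=-18.5, f₆=-25.
(h/2)·[f₀ + 2f₁ + 2f₂ + 2f₃ + 2f₄ + 2f₅ + f₆] = 0.25·(-121) = -30.25.

-30.25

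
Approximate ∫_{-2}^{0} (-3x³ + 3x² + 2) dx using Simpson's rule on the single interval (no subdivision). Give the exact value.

24

S = (b−a)/6 · [f(-2) + 4f(-1) + f(0)] = 0.333333·[38 + 4·8 + 2] = 24.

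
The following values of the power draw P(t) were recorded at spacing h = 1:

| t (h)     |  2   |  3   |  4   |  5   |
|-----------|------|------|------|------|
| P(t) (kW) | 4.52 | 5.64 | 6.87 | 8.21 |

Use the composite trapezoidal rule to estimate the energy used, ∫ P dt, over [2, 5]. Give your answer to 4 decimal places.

h = 1, n = 3.
(h/2)·[y₀ + 2y₁ + 2y₂ + y₃] = 0.5·(37.75) = 18.8750.

18.8750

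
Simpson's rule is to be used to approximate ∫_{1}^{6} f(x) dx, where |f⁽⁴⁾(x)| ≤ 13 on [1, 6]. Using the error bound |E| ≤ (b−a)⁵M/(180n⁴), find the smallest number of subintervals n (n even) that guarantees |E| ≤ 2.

Need 40625/(180n⁴) ≤ 2.
n⁴ ≥ 40625/(180·2) = 112.847 ⇒ n ≥ 3.2593, so the smallest even n is 4. (n must be even for Simpson's rule.)

4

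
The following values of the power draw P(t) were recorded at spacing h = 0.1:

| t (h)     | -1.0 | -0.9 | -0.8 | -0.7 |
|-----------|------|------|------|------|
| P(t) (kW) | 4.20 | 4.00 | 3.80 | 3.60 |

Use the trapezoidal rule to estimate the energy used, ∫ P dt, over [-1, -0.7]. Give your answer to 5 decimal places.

1.17000

h = 0.1, n = 3.
(h/2)·[y₀ + 2y₁ + 2y₂ + y₃] = 0.05·(23.40) = 1.17000.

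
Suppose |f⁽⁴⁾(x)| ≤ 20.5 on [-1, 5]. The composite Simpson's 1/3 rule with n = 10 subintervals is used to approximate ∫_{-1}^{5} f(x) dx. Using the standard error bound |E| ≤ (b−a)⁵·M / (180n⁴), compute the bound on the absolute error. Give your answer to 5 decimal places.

|E| ≤ (6)⁵·20.5 / (180·10⁴) = 159408/1800000 = 0.08856.

0.08856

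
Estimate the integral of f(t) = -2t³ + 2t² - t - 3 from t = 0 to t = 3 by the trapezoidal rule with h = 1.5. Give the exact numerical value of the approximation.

-43.875

h = (3 − 0)/2 = 1.5.
Nodes t₀,…,t₂ = 0, 1.5, 3.
f(t) = -2t³ + 2t² - t - 3: f₀=-3, f₁=-6.75, f₂=-42.
(h/2)·[f₀ + 2f₁ + f₂] = 0.75·(-58.5) = -43.875.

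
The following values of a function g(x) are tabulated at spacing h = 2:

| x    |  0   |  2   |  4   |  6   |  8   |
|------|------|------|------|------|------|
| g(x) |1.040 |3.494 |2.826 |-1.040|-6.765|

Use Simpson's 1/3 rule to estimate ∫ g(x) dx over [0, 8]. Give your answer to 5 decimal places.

6.49533

h = 2, n = 4.
(h/3)·[y₀ + 4y₁ + 2y₂ + 4y₃ + y₄] = 0.666667·(9.743) = 6.49533.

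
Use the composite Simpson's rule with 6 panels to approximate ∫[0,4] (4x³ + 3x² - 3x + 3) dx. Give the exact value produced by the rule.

308

h = (4 − 0)/6 = 0.666667.
Nodes x₀,…,x₆ = 0, 0.666667, 1.333333, 2, 2.666667, 3.333333, 4.
f(x) = 4x³ + 3x² - 3x + 3: f₀=3, f₁=3.518519, f₂=13.814815, f₃=41, f₄=92.185185, f₅=174.481481, f₆=295.
(h/3)·[f₀ + 4f₁ + 2f₂ + 4f₃ + 2f₄ + 4f₅ + f₆] = 0.222222·(1386) = 308.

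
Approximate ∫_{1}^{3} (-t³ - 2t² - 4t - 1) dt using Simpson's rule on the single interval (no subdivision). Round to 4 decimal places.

-55.3333

S = (b−a)/6 · [f(1) + 4f(2) + f(3)] = 0.333333·[(-8) + 4·(-25) + (-58)] = -55.3333.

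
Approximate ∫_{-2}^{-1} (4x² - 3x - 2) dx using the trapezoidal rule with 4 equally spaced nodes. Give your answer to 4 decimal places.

11.9074

h = (-1 − (-2))/3 = 0.333333.
Nodes x₀,…,x₃ = -2, -1.666667, -1.333333, -1.
f(x) = 4x² - 3x - 2: f₀=20, f₁=14.111111, f₂=9.111111, f₃=5.
(h/2)·[f₀ + 2f₁ + 2f₂ + f₃] = 0.166667·(71.444444) = 11.9074.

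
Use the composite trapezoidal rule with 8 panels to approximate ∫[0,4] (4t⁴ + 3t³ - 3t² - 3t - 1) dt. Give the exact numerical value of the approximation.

943

h = (4 − 0)/8 = 0.5.
Nodes t₀,…,t₈ = 0, 0.5, 1, 1.5, 2, 2.5, 3, 3.5, 4.
f(t) = 4t⁴ + 3t³ - 3t² - 3t - 1: f₀=-1, f₁=-2.625, f₂=0, f₃=18.125, f₄=69, f₅=175.875, f₆=368, f₇=680.625, f₈=1155.
(h/2)·[f₀ + 2f₁ + 2f₂ + 2f₃ + 2f₄ + 2f₅ + 2f₆ + 2f₇ + f₈] = 0.25·(3772) = 943.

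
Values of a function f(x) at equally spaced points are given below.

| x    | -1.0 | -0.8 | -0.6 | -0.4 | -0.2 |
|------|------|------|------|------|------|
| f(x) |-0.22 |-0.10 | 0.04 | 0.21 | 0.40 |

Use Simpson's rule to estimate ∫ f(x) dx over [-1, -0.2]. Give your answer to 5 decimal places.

h = 0.2, n = 4.
(h/3)·[y₀ + 4y₁ + 2y₂ + 4y₃ + y₄] = 0.066667·(0.70) = 0.04667.

0.04667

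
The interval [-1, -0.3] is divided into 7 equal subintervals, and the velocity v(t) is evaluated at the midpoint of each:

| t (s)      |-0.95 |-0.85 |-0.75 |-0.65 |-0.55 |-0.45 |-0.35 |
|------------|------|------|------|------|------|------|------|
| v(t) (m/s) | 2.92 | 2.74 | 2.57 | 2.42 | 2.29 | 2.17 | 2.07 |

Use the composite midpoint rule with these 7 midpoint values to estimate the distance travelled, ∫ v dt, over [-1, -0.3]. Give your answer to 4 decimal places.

1.7180

h = 0.1, n = 7.
h·[y(m₁) + y(m₂) + y(m₃) + y(m₄) + y(m₅) + y(m₆) + y(m₇)] = 0.1·(17.18) = 1.7180.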